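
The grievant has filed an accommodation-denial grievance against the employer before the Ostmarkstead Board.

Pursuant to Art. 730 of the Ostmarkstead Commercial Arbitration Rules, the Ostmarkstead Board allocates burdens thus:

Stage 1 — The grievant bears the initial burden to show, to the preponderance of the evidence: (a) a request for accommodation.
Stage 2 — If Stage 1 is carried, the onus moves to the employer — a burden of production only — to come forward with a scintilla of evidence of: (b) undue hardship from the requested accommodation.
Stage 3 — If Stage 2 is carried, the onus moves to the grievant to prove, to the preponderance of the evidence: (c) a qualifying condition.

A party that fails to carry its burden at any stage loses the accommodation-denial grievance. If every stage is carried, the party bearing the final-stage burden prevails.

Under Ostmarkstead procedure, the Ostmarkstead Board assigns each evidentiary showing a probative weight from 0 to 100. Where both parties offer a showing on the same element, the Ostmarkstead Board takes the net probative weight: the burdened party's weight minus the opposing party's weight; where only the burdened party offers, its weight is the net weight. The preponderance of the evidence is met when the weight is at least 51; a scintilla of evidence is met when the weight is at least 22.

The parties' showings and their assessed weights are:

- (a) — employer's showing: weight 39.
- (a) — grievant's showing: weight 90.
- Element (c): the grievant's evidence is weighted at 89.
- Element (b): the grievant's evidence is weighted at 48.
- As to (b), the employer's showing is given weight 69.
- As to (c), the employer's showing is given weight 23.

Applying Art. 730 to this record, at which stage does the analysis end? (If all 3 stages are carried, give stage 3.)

stage 2

Stage 1 — burden on grievant; standard: the preponderance of the evidence (weight is at least 51).
    (a): 90 − 39 = 51 ≥ 51 [met]
  Stage 1 carried; the burden shifts to the employer.
Stage 2 — burden on employer; standard: a scintilla of evidence (weight is at least 22).
    (b): 69 − 48 = 21 < 22 [not met]
  Stage 2 not carried; the employer fails its burden.
So the grievant prevails.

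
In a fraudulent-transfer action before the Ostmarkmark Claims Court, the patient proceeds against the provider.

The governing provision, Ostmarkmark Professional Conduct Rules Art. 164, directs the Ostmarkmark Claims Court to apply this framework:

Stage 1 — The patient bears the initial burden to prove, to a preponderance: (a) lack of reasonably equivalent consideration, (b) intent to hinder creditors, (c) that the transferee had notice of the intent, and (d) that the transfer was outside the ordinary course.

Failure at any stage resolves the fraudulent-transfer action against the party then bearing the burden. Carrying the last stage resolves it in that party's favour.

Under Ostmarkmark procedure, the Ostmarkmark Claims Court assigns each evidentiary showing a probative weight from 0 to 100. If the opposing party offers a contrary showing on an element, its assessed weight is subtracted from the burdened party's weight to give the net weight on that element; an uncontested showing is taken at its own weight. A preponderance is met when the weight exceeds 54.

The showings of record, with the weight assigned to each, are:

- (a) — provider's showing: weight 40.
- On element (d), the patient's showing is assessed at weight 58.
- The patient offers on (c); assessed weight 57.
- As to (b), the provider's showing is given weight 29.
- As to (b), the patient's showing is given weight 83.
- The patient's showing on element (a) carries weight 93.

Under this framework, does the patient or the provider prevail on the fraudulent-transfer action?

provider

Stage 1 — burden on patient; standard: a preponderance (weight exceeds 54).
    (a): 93 − 40 = 53 ≤ 54 [not met]
    (b): 83 − 29 = 54 ≤ 54 [not met]
    (c): 57 > 54 [met]
    (d): 58 > 54 [met]
  Not every element is met, so the patient fails to carry Stage 1.
The analysis ends at Stage 1; the provider prevails.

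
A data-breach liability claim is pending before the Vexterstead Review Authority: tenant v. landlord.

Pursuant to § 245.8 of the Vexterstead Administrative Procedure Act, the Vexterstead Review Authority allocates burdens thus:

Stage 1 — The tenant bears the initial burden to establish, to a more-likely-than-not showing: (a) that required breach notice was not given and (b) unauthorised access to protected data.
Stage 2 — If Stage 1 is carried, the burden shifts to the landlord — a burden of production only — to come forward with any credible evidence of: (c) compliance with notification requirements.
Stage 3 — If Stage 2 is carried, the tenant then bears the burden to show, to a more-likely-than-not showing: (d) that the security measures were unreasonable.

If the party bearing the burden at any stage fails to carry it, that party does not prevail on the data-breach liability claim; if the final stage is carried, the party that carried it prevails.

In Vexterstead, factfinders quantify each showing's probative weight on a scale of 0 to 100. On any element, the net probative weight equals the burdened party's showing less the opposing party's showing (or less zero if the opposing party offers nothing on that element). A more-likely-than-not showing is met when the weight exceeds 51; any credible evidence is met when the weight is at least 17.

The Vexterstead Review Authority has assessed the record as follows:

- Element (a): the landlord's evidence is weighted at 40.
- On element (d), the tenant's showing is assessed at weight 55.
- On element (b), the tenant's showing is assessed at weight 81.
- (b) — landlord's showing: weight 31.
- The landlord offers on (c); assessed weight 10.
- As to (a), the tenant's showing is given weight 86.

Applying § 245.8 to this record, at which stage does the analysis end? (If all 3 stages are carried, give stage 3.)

stage 1

Stage 1 — burden on tenant; standard: a more-likely-than-not showing (weight exceeds 51).
    (a): 86 − 40 = 46 ≤ 51 [not met]
    (b): 81 − 31 = 50 ≤ 51 [not met]
  Not every element is met, so the tenant fails to carry Stage 1.
So the landlord prevails.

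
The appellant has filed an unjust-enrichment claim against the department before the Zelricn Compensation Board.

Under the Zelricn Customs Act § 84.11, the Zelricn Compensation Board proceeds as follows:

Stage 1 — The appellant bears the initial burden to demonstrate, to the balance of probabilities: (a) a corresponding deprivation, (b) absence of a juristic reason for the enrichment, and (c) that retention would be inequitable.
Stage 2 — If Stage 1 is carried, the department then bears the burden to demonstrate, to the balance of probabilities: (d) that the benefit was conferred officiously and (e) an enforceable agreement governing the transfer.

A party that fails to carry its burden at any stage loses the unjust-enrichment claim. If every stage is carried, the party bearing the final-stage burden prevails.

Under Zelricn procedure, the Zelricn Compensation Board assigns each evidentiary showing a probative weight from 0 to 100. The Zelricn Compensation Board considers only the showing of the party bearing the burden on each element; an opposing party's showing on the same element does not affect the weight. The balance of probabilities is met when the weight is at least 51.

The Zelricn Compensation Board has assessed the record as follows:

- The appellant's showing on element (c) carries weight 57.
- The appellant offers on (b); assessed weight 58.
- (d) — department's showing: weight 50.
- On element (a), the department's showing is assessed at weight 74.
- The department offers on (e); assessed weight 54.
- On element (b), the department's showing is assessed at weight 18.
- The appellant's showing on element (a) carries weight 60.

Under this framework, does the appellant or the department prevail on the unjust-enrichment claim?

appellant

Stage 1 (appellant, the balance of probabilities, weight is at least 51): (a) 60 (department's 74 disregarded) ≥ 51 — meets; (b) 58 (department's 18 disregarded) ≥ 51 — meets; (c) 57 ≥ 51 — meets.
  Stage 1 is satisfied; the onus moves to the department.
Stage 2 (department, the balance of probabilities, weight is at least 51): (d) 50 < 51 — fails; (e) 54 ≥ 51 — meets.
  Not every element is met, so the department fails to carry Stage 2.
So the appellant prevails.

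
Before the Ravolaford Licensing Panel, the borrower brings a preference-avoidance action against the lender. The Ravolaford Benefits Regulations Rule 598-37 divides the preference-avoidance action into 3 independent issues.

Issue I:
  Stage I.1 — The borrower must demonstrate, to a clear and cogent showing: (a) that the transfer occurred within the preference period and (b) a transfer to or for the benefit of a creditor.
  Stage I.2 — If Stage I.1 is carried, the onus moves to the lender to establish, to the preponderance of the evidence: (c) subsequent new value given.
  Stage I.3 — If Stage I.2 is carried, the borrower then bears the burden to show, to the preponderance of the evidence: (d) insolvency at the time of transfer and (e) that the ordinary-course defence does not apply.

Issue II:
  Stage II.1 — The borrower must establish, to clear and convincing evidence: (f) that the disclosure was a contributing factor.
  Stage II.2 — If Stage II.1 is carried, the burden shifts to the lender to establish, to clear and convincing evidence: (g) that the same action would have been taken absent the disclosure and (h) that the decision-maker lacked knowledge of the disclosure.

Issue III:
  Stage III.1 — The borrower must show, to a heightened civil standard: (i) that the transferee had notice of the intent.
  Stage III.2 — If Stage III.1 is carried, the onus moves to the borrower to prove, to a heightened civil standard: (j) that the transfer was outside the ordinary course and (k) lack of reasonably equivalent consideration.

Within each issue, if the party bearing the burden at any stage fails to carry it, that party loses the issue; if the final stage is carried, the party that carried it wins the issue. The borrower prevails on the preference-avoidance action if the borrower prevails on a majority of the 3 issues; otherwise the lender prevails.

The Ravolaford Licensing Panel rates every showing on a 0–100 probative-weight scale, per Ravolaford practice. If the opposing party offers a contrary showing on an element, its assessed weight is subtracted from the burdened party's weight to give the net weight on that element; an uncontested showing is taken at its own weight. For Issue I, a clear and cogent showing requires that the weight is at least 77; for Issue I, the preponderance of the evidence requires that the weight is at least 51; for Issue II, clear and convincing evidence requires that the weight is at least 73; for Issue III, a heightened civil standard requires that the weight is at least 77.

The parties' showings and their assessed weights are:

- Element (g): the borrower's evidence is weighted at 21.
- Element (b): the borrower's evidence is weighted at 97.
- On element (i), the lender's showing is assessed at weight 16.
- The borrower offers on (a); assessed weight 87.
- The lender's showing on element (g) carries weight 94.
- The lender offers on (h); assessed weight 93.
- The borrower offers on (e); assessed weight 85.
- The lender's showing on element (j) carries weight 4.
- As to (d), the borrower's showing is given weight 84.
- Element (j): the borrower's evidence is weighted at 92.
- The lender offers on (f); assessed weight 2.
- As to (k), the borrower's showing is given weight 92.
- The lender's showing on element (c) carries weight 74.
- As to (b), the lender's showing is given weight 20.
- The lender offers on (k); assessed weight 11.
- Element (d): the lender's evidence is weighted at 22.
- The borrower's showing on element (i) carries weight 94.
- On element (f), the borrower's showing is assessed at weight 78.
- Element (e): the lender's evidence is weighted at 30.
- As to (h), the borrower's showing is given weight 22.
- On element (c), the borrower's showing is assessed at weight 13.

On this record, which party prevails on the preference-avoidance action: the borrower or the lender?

— Issue I —
Stage I.1 — burden on borrower; standard: a clear and cogent showing (weight is at least 77).
    (a): 87 ≥ 77 [met]
    (b): 97 − 20 = 77 ≥ 77 [met]
  All elements met. The burden passes to the lender.
Stage I.2 — burden on lender; standard: the preponderance of the evidence (weight is at least 51).
    (c): 74 − 13 = 61 ≥ 51 [met]
  All elements met. The burden passes to the borrower.
Stage I.3 — burden on borrower; standard: the preponderance of the evidence (weight is at least 51).
    (d): 84 − 22 = 62 ≥ 51 [met]
    (e): 85 − 30 = 55 ≥ 51 [met]
  Stage I.3 carried; the final stage is satisfied.
All stages carried — the borrower prevails on this issue.
— Issue II —
Stage II.1 (borrower, clear and convincing evidence, weight is at least 73): (f) net 78−2=76 ≥ 73 — meets.
  All elements met. The burden passes to the lender.
Stage II.2 (lender, clear and convincing evidence, weight is at least 73): (g) net 94−21=73 ≥ 73 — meets; (h) net 93−22=71 < 73 — fails.
  Not every element is met, so the lender fails to carry Stage II.2.
So the borrower prevails on this issue.
— Issue III —
Stage III.1 (borrower, a heightened civil standard, weight is at least 77): (i) net 94−16=78 ≥ 77 — meets.
  All elements met. The borrower retains the burden for Stage III.2.
Stage III.2 (borrower, a heightened civil standard, weight is at least 77): (j) net 92−4=88 ≥ 77 — meets; (k) net 92−11=81 ≥ 77 — meets.
  All elements met at the final stage.
With every stage satisfied, the borrower prevails on this issue.
Per-issue: Issue I → borrower; Issue II → borrower; Issue III → borrower. The borrower must prevail on a majority of issues; overall, the borrower prevails.

borrower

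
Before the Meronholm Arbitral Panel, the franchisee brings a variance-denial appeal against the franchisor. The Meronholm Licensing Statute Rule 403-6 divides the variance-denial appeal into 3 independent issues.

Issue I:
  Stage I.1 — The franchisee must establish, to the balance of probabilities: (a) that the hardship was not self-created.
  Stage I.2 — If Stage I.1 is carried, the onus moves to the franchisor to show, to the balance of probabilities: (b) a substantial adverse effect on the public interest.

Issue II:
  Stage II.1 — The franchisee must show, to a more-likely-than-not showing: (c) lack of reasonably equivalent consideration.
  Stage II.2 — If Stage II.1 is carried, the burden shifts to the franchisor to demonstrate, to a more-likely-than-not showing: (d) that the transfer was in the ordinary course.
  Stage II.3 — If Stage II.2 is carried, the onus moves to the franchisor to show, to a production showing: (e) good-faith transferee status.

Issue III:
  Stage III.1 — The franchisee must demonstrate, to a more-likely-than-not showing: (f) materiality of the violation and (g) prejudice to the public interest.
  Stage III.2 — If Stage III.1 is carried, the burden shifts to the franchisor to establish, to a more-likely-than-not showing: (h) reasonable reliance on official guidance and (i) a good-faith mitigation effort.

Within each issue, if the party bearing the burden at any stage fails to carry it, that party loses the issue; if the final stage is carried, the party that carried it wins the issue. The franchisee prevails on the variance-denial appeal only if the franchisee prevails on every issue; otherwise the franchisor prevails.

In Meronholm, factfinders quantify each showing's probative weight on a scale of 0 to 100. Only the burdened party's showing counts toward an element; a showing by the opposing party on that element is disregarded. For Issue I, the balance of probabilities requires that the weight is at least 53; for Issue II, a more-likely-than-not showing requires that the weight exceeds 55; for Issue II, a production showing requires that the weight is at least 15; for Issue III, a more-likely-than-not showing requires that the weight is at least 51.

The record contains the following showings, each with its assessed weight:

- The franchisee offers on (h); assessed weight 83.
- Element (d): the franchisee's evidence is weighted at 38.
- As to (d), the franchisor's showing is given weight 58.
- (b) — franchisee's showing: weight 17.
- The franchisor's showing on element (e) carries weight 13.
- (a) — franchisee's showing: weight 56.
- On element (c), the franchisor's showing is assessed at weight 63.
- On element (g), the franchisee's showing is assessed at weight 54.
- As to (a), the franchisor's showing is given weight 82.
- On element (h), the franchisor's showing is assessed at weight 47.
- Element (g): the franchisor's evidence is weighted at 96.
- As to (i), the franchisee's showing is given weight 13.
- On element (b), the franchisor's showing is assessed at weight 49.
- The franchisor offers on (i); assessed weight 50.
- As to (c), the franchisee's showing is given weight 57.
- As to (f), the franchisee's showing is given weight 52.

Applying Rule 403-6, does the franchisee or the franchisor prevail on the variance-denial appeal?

— Issue I —
Stage I.1 (franchisee, the balance of probabilities, weight is at least 53): (a) 56 (franchisor's 82 disregarded) ≥ 53 — meets.
  Stage I.1 is satisfied; the onus moves to the franchisor.
Stage I.2 (franchisor, the balance of probabilities, weight is at least 53): (b) 49 (franchisee's 17 disregarded) < 53 — fails.
  The franchisor does not carry Stage I.2.
The analysis ends at Stage I.2; the franchisee prevails on this issue.
— Issue II —
At Stage II.1 the franchisee must meet a more-likely-than-not showing (weight exceeds 55): on (c) the weight is 57 (the franchisor's 63 is given no effect), > 55, so (c) meets the standard.
  The franchisee carries Stage II.1; the franchisor now bears the burden.
At Stage II.2 the franchisor must meet a more-likely-than-not showing (weight exceeds 55): on (d) the weight is 58 (the franchisee's 38 is given no effect), which does exceed 55, so (d) meets the standard.
  Stage II.2 is satisfied; the franchisor continues to bear the burden.
At Stage II.3 the franchisor must meet a production showing (weight is at least 15): on (e) the weight is 13, < 15, so (e) does not meet the standard.
  Not every element is met, so the franchisor fails to carry Stage II.3.
So the franchisee prevails on this issue.
— Issue III —
Stage III.1 — burden on franchisee; standard: a more-likely-than-not showing (weight is at least 51).
    (f): 52 ≥ 51 [met]
    (g): 54 (franchisor's 96 disregarded) ≥ 51 [met]
  The franchisee carries Stage III.1; the franchisor now bears the burden.
Stage III.2 — burden on franchisor; standard: a more-likely-than-not showing (weight is at least 51).
    (h): 47 (franchisee's 83 disregarded) < 51 [not met]
    (i): 50 (franchisee's 13 disregarded) < 51 [not met]
  The franchisor does not carry Stage III.2.
So the franchisee prevails on this issue.
Per-issue: Issue I → franchisee; Issue II → franchisee; Issue III → franchisee. The franchisee must prevail on every issue; overall, the franchisee prevails.

franchisee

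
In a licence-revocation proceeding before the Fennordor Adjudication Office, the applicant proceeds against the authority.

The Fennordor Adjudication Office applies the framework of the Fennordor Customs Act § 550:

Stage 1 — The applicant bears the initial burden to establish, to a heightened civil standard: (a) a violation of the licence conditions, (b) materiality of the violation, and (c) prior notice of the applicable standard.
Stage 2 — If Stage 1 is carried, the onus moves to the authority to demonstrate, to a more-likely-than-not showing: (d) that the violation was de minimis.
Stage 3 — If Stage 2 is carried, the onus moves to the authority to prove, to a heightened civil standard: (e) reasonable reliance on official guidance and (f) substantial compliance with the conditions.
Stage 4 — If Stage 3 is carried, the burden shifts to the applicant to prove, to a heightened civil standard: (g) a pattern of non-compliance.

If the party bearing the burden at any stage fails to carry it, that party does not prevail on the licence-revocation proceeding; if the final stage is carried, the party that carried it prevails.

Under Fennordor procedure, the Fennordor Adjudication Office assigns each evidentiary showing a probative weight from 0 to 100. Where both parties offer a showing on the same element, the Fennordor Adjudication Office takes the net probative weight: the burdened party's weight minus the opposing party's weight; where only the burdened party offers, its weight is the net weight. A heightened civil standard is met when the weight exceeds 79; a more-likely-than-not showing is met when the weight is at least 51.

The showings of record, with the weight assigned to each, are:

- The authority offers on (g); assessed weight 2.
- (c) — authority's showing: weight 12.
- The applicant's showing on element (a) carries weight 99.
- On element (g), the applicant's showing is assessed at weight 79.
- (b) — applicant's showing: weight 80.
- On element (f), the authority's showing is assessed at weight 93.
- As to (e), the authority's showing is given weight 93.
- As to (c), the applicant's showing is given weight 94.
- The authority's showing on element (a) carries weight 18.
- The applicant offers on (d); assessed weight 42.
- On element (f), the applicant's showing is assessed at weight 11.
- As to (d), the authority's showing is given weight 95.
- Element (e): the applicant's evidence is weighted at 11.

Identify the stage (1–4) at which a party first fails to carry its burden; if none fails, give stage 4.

stage 4

At Stage 1 the applicant must meet a heightened civil standard (weight exceeds 79): on (a) the weight is 99 less the opposing 18 gives net 81, > 79, so (a) meets the standard; on (b) the weight is 80, which does exceed 79, so (b) meets the standard; on (c) the weight is 94 less the opposing 12 gives net 82, which does exceed 79, so (c) meets the standard.
  The applicant carries Stage 1; the authority now bears the burden.
At Stage 2 the authority must meet a more-likely-than-not showing (weight is at least 51): on (d) the weight is 95 less the opposing 42 gives net 53, which does reach 51, so (d) meets the standard.
  Stage 2 carried; the burden remains with the authority.
At Stage 3 the authority must meet a heightened civil standard (weight exceeds 79): on (e) the weight is 93 less the opposing 11 gives net 82, > 79, so (e) meets the standard; on (f) the weight is 93 less the opposing 11 gives net 82, which does exceed 79, so (f) meets the standard.
  All elements met. The burden passes to the applicant.
At Stage 4 the applicant must meet a heightened civil standard (weight exceeds 79): on (g) the weight is 79 less the opposing 2 gives net 77, ≤ 79, so (g) does not meet the standard.
  The applicant does not carry Stage 4.
The analysis ends at Stage 4; the authority prevails.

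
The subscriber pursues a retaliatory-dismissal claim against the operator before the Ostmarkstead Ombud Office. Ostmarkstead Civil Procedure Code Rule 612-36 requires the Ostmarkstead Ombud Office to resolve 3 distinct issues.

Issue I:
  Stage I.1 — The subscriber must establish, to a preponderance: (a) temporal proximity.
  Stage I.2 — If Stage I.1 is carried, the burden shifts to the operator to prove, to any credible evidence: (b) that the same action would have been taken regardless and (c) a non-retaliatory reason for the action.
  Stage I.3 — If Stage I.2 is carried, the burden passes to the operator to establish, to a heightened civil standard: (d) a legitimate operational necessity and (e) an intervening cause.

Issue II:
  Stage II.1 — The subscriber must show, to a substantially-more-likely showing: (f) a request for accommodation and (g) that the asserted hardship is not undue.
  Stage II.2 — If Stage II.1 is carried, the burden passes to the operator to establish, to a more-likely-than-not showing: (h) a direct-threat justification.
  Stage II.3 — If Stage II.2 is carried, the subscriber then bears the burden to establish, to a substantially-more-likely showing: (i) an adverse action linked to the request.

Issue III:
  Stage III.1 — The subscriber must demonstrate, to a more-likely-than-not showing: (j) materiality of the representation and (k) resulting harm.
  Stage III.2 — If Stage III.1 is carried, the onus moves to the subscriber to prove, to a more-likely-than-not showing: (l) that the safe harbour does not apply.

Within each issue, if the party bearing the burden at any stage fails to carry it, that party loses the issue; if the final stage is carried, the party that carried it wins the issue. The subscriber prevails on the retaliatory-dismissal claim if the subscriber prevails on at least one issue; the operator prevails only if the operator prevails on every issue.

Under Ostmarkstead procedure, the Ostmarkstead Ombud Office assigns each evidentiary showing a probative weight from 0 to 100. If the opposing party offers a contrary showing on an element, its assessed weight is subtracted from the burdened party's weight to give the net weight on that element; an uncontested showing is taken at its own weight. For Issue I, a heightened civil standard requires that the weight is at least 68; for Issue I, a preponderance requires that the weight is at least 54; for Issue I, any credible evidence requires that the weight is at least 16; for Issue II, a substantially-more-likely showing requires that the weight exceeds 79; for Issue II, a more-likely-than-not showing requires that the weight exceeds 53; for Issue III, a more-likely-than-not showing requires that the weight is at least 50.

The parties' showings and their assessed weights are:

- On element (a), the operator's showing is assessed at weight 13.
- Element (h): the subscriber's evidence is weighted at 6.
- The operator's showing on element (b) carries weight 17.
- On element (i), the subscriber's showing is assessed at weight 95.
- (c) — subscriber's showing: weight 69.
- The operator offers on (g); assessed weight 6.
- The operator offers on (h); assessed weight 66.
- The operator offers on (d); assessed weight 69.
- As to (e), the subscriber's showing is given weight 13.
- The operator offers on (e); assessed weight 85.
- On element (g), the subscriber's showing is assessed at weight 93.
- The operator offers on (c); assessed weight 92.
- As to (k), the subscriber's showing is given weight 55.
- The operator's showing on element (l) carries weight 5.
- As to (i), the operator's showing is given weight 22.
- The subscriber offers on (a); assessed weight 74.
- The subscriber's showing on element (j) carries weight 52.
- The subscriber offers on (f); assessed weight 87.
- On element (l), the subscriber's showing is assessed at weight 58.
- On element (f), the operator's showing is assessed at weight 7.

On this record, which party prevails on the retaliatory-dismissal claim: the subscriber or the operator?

subscriber

— Issue I —
Stage I.1 — burden on subscriber; standard: a preponderance (weight is at least 54).
    (a): 74 − 13 = 61 ≥ 54 [met]
  The subscriber carries Stage I.1; the operator now bears the burden.
Stage I.2 — burden on operator; standard: any credible evidence (weight is at least 16).
    (b): 17 ≥ 16 [met]
    (c): 92 − 69 = 23 ≥ 16 [met]
  All elements met. The operator retains the burden for Stage I.3.
Stage I.3 — burden on operator; standard: a heightened civil standard (weight is at least 68).
    (d): 69 ≥ 68 [met]
    (e): 85 − 13 = 72 ≥ 68 [met]
  All elements met at the final stage.
Every stage carried; the operator prevails on this issue.
— Issue II —
Stage II.1 (subscriber, a substantially-more-likely showing, weight exceeds 79): (f) net 87−7=80 > 79 — meets; (g) net 93−6=87 > 79 — meets.
  All elements met. The burden passes to the operator.
Stage II.2 (operator, a more-likely-than-not showing, weight exceeds 53): (h) net 66−6=60 > 53 — meets.
  Stage II.2 is satisfied; the onus moves to the subscriber.
Stage II.3 (subscriber, a substantially-more-likely showing, weight exceeds 79): (i) net 95−22=73 ≤ 79 — fails.
  The subscriber does not carry Stage II.3.
The analysis ends at Stage II.3; the operator prevails on this issue.
— Issue III —
Stage III.1 (subscriber, a more-likely-than-not showing, weight is at least 50): (j) 52 ≥ 50 — meets; (k) 55 ≥ 50 — meets.
  Stage III.1 carried; the burden remains with the subscriber.
Stage III.2 (subscriber, a more-likely-than-not showing, weight is at least 50): (l) net 58−5=53 ≥ 50 — meets.
  Stage III.2 carried; the final stage is satisfied.
All stages carried — the subscriber prevails on this issue.
Per-issue: Issue I → operator; Issue II → operator; Issue III → subscriber. The subscriber must prevail on at least one issue; overall, the subscriber prevails.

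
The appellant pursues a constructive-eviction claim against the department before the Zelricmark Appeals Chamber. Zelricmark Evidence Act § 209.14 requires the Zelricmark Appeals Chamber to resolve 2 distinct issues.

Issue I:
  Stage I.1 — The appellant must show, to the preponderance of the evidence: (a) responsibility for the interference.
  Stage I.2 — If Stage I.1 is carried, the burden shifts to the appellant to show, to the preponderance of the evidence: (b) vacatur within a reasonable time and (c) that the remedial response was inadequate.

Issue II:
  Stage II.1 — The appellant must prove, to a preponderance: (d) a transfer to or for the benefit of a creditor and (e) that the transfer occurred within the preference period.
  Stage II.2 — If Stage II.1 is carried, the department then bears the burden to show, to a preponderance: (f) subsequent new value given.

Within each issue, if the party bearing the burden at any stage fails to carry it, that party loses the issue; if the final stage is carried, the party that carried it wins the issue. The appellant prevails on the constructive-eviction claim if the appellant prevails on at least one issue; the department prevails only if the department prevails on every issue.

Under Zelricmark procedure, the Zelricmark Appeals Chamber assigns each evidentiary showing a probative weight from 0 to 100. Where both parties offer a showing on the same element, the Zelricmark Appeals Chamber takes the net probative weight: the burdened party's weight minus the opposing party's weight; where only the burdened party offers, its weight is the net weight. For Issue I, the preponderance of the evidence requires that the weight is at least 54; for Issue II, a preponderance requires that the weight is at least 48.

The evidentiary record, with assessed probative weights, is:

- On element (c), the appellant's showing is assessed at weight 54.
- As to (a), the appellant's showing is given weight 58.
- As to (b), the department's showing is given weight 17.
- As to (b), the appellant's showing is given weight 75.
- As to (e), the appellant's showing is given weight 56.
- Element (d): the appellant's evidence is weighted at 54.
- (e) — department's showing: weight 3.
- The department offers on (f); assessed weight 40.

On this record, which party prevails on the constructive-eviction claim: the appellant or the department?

— Issue I —
Stage I.1 — burden on appellant; standard: the preponderance of the evidence (weight is at least 54).
    (a): 58 ≥ 54 [met]
  Stage I.1 is satisfied; the appellant continues to bear the burden.
Stage I.2 — burden on appellant; standard: the preponderance of the evidence (weight is at least 54).
    (b): 75 − 17 = 58 ≥ 54 [met]
    (c): 54 ≥ 54 [met]
  All elements met at the final stage.
Every stage carried; the appellant prevails on this issue.
— Issue II —
At Stage II.1 the appellant must meet a preponderance (weight is at least 48): on (d) the weight is 54, ≥ 48, so (d) meets the standard; on (e) the weight is 56 less the opposing 3 gives net 53, ≥ 48, so (e) meets the standard.
  The appellant carries Stage II.1; the department now bears the burden.
At Stage II.2 the department must meet a preponderance (weight is at least 48): on (f) the weight is 40, < 48, so (f) does not meet the standard.
  Not every element is met, so the department fails to carry Stage II.2.
The analysis ends at Stage II.2; the appellant prevails on this issue.
Per-issue: Issue I → appellant; Issue II → appellant. The appellant must prevail on at least one issue; overall, the appellant prevails.

appellant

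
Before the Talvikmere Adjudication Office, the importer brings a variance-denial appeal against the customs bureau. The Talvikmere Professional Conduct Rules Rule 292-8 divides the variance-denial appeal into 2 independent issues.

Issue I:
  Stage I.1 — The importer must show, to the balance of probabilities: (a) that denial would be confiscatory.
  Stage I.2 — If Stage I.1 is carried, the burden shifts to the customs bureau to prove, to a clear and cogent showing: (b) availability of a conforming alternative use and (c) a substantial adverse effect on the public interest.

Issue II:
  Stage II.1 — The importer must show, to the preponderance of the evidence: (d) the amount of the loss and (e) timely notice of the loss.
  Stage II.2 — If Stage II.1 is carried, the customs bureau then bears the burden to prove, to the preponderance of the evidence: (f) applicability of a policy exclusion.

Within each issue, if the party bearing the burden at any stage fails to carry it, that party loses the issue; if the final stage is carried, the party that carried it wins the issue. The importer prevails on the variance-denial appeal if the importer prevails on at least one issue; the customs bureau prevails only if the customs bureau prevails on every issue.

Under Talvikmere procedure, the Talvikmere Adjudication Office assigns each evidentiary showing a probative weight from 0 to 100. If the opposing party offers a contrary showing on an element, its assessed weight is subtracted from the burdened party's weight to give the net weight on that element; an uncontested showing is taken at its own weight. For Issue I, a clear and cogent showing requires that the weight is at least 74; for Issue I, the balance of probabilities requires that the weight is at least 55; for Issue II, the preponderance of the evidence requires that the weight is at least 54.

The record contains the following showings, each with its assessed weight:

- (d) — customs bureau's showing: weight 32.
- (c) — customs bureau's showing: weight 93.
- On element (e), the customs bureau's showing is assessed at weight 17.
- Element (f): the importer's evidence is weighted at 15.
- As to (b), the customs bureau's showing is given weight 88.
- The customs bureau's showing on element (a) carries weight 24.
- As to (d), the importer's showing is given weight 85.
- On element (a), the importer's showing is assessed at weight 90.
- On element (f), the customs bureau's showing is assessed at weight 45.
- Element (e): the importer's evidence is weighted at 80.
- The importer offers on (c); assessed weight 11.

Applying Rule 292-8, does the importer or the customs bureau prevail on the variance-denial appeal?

customs bureau

— Issue I —
Stage I.1 (importer, the balance of probabilities, weight is at least 55): (a) net 90−24=66 ≥ 55 — meets.
  All elements met. The burden passes to the customs bureau.
Stage I.2 (customs bureau, a clear and cogent showing, weight is at least 74): (b) 88 ≥ 74 — meets; (c) net 93−11=82 ≥ 74 — meets.
  All elements met at the final stage.
With every stage satisfied, the customs bureau prevails on this issue.
— Issue II —
Stage II.1 (importer, the preponderance of the evidence, weight is at least 54): (d) net 85−32=53 < 54 — fails; (e) net 80−17=63 ≥ 54 — meets.
  Stage II.1 not carried; the importer fails its burden.
The customs bureau prevails on this issue.
Per-issue: Issue I → customs bureau; Issue II → customs bureau. The importer must prevail on at least one issue; overall, the customs bureau prevails.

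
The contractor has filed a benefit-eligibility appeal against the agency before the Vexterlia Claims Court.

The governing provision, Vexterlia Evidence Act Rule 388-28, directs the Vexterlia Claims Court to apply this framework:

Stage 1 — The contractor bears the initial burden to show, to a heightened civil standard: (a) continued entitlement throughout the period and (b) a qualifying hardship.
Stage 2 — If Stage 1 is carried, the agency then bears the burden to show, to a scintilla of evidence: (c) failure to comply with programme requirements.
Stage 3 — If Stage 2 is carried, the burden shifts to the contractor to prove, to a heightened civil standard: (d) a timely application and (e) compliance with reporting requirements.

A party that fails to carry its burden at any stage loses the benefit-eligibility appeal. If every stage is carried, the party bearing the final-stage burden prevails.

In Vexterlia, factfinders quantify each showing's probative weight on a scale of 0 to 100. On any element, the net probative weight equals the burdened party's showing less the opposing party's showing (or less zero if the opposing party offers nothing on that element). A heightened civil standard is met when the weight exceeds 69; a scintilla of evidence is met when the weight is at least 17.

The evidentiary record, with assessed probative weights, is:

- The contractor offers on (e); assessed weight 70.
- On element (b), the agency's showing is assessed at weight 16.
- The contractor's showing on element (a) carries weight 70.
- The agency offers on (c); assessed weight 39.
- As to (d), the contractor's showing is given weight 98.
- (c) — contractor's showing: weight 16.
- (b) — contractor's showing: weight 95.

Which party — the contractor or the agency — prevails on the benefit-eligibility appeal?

contractor

At Stage 1 the contractor must meet a heightened civil standard (weight exceeds 69): on (a) the weight is 70, > 69, so (a) meets the standard; on (b) the weight is 95 less the opposing 16 gives net 79, which does exceed 69, so (b) meets the standard.
  Stage 1 carried; the burden shifts to the agency.
At Stage 2 the agency must meet a scintilla of evidence (weight is at least 17): on (c) the weight is 39 less the opposing 16 gives net 23, which does reach 17, so (c) meets the standard.
  Stage 2 carried; the burden shifts to the contractor.
At Stage 3 the contractor must meet a heightened civil standard (weight exceeds 69): on (d) the weight is 98, > 69, so (d) meets the standard; on (e) the weight is 70, which does exceed 69, so (e) meets the standard.
  All elements met at the final stage.
All stages carried — the contractor prevails.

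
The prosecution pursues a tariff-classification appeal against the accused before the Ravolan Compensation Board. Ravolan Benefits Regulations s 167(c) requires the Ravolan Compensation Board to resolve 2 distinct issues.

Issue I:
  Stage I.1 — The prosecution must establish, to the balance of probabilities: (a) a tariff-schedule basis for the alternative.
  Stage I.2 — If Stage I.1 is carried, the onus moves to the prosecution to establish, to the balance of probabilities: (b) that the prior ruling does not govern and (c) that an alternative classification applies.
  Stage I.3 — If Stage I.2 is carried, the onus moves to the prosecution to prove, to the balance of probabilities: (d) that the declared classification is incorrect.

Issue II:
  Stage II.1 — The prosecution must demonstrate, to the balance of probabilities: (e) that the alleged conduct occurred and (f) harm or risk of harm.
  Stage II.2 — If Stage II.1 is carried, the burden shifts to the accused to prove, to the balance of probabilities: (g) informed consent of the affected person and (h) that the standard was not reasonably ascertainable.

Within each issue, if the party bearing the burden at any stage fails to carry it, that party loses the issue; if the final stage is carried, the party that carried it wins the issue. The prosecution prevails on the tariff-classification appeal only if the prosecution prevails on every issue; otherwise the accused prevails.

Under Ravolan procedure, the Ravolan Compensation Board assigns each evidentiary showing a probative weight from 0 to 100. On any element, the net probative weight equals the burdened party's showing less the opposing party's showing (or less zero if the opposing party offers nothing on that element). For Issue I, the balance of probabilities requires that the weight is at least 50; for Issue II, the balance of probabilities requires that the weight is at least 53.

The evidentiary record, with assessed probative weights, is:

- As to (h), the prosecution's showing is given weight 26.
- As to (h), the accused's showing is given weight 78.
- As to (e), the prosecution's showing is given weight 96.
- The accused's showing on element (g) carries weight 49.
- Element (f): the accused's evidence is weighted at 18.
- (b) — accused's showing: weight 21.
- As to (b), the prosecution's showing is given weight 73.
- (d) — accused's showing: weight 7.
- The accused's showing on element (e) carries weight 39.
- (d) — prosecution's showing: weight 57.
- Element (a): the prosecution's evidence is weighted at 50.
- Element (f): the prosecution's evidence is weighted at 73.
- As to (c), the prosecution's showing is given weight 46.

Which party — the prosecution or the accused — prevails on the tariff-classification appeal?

— Issue I —
At Stage I.1 the prosecution must meet the balance of probabilities (weight is at least 50): on (a) the weight is 50, ≥ 50, so (a) meets the standard.
  Stage I.1 carried; the burden remains with the prosecution.
At Stage I.2 the prosecution must meet the balance of probabilities (weight is at least 50): on (b) the weight is 73 less the opposing 21 gives net 52, ≥ 50, so (b) meets the standard; on (c) the weight is 46, < 50, so (c) does not meet the standard.
  Stage I.2 not carried; the prosecution fails its burden.
The accused prevails on this issue.
— Issue II —
At Stage II.1 the prosecution must meet the balance of probabilities (weight is at least 53): on (e) the weight is 96 less the opposing 39 gives net 57, ≥ 53, so (e) meets the standard; on (f) the weight is 73 less the opposing 18 gives net 55, which does reach 53, so (f) meets the standard.
  Stage II.1 is satisfied; the onus moves to the accused.
At Stage II.2 the accused must meet the balance of probabilities (weight is at least 53): on (g) the weight is 49, which does not reach 53, so (g) does not meet the standard; on (h) the weight is 78 less the opposing 26 gives net 52, < 53, so (h) does not meet the standard.
  Stage II.2 not carried; the accused fails its burden.
The prosecution prevails on this issue.
Per-issue: Issue I → accused; Issue II → prosecution. The prosecution must prevail on every issue; overall, the accused prevails.

accused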